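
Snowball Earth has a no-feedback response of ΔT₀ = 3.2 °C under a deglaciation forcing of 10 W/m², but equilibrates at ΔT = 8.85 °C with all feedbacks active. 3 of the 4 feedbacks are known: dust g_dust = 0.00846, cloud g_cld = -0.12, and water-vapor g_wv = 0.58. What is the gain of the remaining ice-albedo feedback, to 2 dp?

Amplification A = ΔT/ΔT₀ = 8.85/3.2 = 2.766.
Total gain g = 1 − 1/A = 1 − 1/2.766 = 0.6385.
Known gains sum to 0.00846 − 0.12 + 0.58 = 0.46846.
g_ice = 0.6385 − 0.46846 = 0.17.

0.17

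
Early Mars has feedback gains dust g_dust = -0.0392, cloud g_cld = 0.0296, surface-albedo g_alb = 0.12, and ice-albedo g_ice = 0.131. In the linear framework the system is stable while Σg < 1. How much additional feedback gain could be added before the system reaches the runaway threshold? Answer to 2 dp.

0.76

Current total gain = -0.0392 + 0.0296 + 0.12 + 0.131 = 0.2414.
Margin to runaway = 1 − 0.2414 = 0.76.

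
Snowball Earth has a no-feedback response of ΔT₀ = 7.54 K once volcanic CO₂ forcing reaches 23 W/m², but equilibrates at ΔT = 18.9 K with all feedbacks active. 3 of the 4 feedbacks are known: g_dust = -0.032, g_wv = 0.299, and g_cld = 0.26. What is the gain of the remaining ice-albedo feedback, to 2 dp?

0.07

Amplification A = ΔT/ΔT₀ = 18.9/7.54 = 2.507.
Total gain g = 1 − 1/A = 1 − 1/2.507 = 0.6011.
Known gains sum to -0.032 + 0.299 + 0.26 = 0.527.
g_ice = 0.6011 − 0.527 = 0.07.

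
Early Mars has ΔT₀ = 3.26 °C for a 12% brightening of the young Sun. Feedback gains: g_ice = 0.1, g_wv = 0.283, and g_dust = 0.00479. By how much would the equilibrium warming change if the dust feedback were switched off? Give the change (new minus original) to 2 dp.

Original: g = 0.38779, ΔT = 3.26/(1−0.38779) = 5.3250 °C.
Without dust: g' = 0.383, ΔT' = 3.26/(1−0.383) = 5.2836 °C.
Change = 5.2836 − 5.3250 = -0.04 °C.

-0.04 °C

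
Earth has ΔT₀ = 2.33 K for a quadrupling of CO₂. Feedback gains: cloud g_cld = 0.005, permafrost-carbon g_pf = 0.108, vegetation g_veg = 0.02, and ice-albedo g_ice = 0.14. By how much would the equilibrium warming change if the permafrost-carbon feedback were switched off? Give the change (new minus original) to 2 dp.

Original: g = 0.273, ΔT = 2.33/(1−0.273) = 3.2050 K.
Without permafrost-carbon: g' = 0.165, ΔT' = 2.33/(1−0.165) = 2.7904 K.
Change = 2.7904 − 3.2050 = -0.41 K.

-0.41 K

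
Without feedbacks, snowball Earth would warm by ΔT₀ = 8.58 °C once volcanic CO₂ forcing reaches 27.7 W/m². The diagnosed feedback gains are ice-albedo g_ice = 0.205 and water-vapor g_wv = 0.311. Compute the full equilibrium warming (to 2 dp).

17.73 °C

Total gain g = 0.205 + 0.311 = 0.516.
Amplification A = 1/(1 − 0.516) = 2.066.
ΔT = 8.58 × 2.066 = 17.73 °C.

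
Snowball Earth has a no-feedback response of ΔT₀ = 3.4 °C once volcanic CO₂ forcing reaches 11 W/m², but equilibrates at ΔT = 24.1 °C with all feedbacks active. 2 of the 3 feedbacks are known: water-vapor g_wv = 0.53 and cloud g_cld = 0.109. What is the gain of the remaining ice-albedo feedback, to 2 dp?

Amplification A = ΔT/ΔT₀ = 24.1/3.4 = 7.088.
Total gain g = 1 − 1/A = 1 − 1/7.088 = 0.8589.
Known gains sum to 0.53 + 0.109 = 0.639.
g_ice = 0.8589 − 0.639 = 0.22.

0.22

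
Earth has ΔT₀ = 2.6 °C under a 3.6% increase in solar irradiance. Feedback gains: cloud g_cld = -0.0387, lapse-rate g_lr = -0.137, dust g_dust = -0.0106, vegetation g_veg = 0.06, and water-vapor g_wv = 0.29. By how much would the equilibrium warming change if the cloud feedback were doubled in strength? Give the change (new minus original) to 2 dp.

-0.14 °C

Original: g = 0.1637, ΔT = 2.6/(1−0.1637) = 3.1089 °C.
With doubled cloud: g' = 0.125, ΔT' = 2.6/(1−0.125) = 2.9714 °C.
Change = 2.9714 − 3.1089 = -0.14 °C.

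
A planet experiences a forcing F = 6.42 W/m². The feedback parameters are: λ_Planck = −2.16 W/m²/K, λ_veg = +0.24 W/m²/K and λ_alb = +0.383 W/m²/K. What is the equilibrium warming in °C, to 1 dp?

Net feedback parameter λ = (−2.16) + (+0.24) + (+0.383) = -1.537 W/m²/K.
ΔT = −F/λ = −6.42/(-1.537) = 4.2 °C.

4.2 °C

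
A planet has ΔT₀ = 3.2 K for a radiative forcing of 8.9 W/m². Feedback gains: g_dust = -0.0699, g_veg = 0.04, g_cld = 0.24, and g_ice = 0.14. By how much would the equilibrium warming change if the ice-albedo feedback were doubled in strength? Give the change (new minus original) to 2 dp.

1.35 K

Original: g = 0.3501, ΔT = 3.2/(1−0.3501) = 4.9238 K.
With doubled ice-albedo: g' = 0.4901, ΔT' = 3.2/(1−0.4901) = 6.2757 K.
Change = 6.2757 − 4.9238 = 1.35 K.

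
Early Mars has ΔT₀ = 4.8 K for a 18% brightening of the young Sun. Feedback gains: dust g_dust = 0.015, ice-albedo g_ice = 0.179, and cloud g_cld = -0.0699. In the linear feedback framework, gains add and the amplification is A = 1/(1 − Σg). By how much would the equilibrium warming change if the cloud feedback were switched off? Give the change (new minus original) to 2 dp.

0.48 K

Original: g = 0.1241, ΔT = 4.8/(1−0.1241) = 5.4801 K.
Without cloud: g' = 0.194, ΔT' = 4.8/(1−0.194) = 5.9553 K.
Change = 5.9553 − 5.4801 = 0.48 K.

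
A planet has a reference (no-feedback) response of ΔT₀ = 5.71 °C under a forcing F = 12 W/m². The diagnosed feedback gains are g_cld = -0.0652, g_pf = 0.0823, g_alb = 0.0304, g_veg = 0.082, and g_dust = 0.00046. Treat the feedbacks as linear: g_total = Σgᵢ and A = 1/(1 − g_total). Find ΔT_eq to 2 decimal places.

Total gain g = -0.0652 + 0.0823 + 0.0304 + 0.082 + 0.00046 = 0.12996.
Amplification A = 1/(1 − 0.12996) = 1.149.
ΔT = 5.71 × 1.149 = 6.56 °C.

6.56 °C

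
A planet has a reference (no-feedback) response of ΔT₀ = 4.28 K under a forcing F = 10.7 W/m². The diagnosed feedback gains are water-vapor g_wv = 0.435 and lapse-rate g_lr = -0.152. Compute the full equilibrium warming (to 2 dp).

Total gain g = 0.435 − 0.152 = 0.283.
Amplification A = 1/(1 − 0.283) = 1.395.
ΔT = 4.28 × 1.395 = 5.97 K.

5.97 K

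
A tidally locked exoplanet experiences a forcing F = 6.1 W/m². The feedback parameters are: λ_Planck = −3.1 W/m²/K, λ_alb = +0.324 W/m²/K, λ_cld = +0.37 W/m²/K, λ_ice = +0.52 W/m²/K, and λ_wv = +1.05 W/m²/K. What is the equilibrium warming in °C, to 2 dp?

7.30 °C

Net feedback parameter λ = (−3.1) + (+0.324) + (+0.37) + (+0.52) + (+1.05) = -0.836 W/m²/K.
ΔT = −F/λ = −6.1/(-0.836) = 7.30 °C.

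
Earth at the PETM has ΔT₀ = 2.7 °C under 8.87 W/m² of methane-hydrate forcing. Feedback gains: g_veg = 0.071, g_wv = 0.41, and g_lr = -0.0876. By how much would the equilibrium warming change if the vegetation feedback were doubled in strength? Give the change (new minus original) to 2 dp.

0.59 °C

Original: g = 0.3934, ΔT = 2.7/(1−0.3934) = 4.4510 °C.
With doubled vegetation: g' = 0.4644, ΔT' = 2.7/(1−0.4644) = 5.0411 °C.
Change = 5.0411 − 4.4510 = 0.59 °C.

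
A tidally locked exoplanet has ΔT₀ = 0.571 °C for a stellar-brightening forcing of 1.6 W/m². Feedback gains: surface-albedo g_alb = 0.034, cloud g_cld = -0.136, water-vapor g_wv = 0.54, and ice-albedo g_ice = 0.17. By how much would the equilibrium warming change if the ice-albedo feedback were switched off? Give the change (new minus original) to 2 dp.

Original: g = 0.608, ΔT = 0.571/(1−0.608) = 1.4566 °C.
Without ice-albedo: g' = 0.438, ΔT' = 0.571/(1−0.438) = 1.0160 °C.
Change = 1.0160 − 1.4566 = -0.44 °C.

-0.44 °C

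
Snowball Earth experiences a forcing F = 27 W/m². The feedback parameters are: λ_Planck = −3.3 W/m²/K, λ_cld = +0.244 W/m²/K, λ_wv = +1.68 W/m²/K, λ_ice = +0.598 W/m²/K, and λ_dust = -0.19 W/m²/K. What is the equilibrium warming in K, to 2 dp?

27.89 K

Net feedback parameter λ = (−3.3) + (+0.244) + (+1.68) + (+0.598) + (-0.19) = -0.968 W/m²/K.
ΔT = −F/λ = −27/(-0.968) = 27.89 K.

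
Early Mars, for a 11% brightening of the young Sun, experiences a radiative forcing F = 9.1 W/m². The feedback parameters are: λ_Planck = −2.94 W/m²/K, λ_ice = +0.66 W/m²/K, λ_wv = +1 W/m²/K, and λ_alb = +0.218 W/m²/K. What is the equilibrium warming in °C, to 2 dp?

Net feedback parameter λ = (−2.94) + (+0.66) + (+1) + (+0.218) = -1.062 W/m²/K.
ΔT = −F/λ = −9.1/(-1.062) = 8.57 °C.

8.57 °C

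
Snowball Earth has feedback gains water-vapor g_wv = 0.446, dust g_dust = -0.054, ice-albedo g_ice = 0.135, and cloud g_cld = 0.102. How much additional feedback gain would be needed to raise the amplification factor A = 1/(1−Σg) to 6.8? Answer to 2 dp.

Current total gain = 0.629.
Target gain for A = 6.8: g* = 1 − 1/6.8 = 0.8529.
Additional gain needed = 0.8529 − 0.629 = 0.22.

0.22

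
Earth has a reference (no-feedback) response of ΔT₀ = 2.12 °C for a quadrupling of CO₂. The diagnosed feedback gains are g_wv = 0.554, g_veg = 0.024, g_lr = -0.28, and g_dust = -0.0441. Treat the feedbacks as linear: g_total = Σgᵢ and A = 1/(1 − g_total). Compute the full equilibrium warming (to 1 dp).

Total gain g = 0.554 + 0.024 − 0.28 − 0.0441 = 0.2539.
Amplification A = 1/(1 − 0.2539) = 1.34.
ΔT = 2.12 × 1.34 = 2.8 °C.

2.8 °C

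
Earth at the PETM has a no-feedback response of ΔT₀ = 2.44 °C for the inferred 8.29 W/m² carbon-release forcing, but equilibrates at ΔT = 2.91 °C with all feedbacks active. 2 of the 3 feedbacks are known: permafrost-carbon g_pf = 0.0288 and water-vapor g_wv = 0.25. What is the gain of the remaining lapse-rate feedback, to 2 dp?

-0.12

Amplification A = ΔT/ΔT₀ = 2.91/2.44 = 1.193.
Total gain g = 1 − 1/A = 1 − 1/1.193 = 0.1618.
Known gains sum to 0.0288 + 0.25 = 0.2788.
g_lr = 0.1618 − 0.2788 = -0.12.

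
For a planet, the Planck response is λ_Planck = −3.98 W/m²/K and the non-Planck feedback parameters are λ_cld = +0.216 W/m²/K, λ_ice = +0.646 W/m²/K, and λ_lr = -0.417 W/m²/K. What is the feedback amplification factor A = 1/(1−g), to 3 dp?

Convert to gains: g_cld = 0.216/3.98 = 0.05427; g_ice = 0.646/3.98 = 0.1623; g_lr = -0.417/3.98 = -0.1048.
Total gain g = 0.11177.
A = 1/(1 − 0.11177) = 1.126.

1.126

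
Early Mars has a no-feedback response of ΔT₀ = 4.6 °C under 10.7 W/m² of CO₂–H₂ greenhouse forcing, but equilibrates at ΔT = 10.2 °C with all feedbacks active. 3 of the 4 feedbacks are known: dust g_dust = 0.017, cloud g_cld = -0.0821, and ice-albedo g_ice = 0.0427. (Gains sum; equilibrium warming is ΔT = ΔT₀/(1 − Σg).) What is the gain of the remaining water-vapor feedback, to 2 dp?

0.57

Amplification A = ΔT/ΔT₀ = 10.2/4.6 = 2.217.
Total gain g = 1 − 1/A = 1 − 1/2.217 = 0.5489.
Known gains sum to 0.017 − 0.0821 + 0.0427 = -0.0224.
g_wv = 0.5489 + 0.0224 = 0.57.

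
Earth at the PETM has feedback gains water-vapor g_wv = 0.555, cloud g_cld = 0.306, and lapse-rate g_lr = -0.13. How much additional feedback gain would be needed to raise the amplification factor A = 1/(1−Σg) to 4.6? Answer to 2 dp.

Current total gain = 0.731.
Target gain for A = 4.6: g* = 1 − 1/4.6 = 0.7826.
Additional gain needed = 0.7826 − 0.731 = 0.05.

0.05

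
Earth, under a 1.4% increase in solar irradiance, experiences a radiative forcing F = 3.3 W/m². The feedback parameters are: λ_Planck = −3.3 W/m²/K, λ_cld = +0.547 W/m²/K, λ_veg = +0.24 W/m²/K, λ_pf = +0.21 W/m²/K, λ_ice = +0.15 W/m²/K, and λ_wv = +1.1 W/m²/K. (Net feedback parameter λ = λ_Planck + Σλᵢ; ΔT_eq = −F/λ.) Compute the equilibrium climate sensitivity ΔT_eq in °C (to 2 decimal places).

3.13 °C

Net feedback parameter λ = (−3.3) + (+0.547) + (+0.24) + (+0.21) + (+0.15) + (+1.1) = -1.053 W/m²/K.
ΔT = −F/λ = −3.3/(-1.053) = 3.13 °C.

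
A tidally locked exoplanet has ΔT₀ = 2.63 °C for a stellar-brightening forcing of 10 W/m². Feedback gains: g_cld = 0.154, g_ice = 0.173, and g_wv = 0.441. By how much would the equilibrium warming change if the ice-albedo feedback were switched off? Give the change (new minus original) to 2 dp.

-4.84 °C

Original: g = 0.768, ΔT = 2.63/(1−0.768) = 11.3362 °C.
Without ice-albedo: g' = 0.595, ΔT' = 2.63/(1−0.595) = 6.4938 °C.
Change = 6.4938 − 11.3362 = -4.84 °C.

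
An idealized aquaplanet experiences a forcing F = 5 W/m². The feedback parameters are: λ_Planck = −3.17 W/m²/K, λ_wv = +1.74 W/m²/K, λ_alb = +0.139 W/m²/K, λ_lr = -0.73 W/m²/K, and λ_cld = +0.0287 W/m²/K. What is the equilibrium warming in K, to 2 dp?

Net feedback parameter λ = (−3.17) + (+1.74) + (+0.139) + (-0.73) + (+0.0287) = -1.9923 W/m²/K.
ΔT = −F/λ = −5/(-1.9923) = 2.51 K.

2.51 K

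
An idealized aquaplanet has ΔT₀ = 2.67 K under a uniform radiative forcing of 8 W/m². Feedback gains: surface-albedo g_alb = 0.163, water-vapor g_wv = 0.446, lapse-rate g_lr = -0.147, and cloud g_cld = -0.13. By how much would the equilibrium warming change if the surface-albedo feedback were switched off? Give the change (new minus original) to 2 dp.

-0.78 K

Original: g = 0.332, ΔT = 2.67/(1−0.332) = 3.9970 K.
Without surface-albedo: g' = 0.169, ΔT' = 2.67/(1−0.169) = 3.2130 K.
Change = 3.2130 − 3.9970 = -0.78 K.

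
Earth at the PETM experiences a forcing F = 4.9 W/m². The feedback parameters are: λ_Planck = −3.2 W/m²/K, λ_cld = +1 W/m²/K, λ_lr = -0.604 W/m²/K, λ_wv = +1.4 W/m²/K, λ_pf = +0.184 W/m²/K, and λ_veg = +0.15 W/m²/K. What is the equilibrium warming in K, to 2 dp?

4.58 K

Net feedback parameter λ = (−3.2) + (+1) + (-0.604) + (+1.4) + (+0.184) + (+0.15) = -1.07 W/m²/K.
ΔT = −F/λ = −4.9/(-1.07) = 4.58 K.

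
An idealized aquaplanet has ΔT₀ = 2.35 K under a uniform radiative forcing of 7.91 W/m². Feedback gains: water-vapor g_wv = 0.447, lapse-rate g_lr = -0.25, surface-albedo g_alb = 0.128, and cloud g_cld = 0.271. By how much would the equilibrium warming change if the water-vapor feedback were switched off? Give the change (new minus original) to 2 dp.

Original: g = 0.596, ΔT = 2.35/(1−0.596) = 5.8168 K.
Without water-vapor: g' = 0.149, ΔT' = 2.35/(1−0.149) = 2.7615 K.
Change = 2.7615 − 5.8168 = -3.06 K.

-3.06 K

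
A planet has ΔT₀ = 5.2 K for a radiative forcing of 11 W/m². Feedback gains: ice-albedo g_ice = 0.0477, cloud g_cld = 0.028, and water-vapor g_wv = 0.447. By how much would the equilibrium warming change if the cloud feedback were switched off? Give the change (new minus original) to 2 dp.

Original: g = 0.5227, ΔT = 5.2/(1−0.5227) = 10.8946 K.
Without cloud: g' = 0.4947, ΔT' = 5.2/(1−0.4947) = 10.2909 K.
Change = 10.2909 − 10.8946 = -0.60 K.

-0.60 K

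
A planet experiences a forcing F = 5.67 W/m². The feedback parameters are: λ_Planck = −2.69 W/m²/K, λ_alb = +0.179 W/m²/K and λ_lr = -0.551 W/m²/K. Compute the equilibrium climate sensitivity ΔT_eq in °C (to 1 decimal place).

1.9 °C

Net feedback parameter λ = (−2.69) + (+0.179) + (-0.551) = -3.062 W/m²/K.
ΔT = −F/λ = −5.67/(-3.062) = 1.9 °C.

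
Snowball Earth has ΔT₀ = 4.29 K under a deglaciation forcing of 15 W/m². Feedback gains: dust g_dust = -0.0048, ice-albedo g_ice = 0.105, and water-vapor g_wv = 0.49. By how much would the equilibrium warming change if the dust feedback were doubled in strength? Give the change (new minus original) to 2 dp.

-0.12 K

Original: g = 0.5902, ΔT = 4.29/(1−0.5902) = 10.4685 K.
With doubled dust: g' = 0.5854, ΔT' = 4.29/(1−0.5854) = 10.3473 K.
Change = 10.3473 − 10.4685 = -0.12 K.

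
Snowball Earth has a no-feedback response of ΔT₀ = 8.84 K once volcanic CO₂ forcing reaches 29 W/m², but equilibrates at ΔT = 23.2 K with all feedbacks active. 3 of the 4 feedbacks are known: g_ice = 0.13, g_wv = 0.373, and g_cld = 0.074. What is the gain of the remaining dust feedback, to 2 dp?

0.04

Amplification A = ΔT/ΔT₀ = 23.2/8.84 = 2.624.
Total gain g = 1 − 1/A = 1 − 1/2.624 = 0.6189.
Known gains sum to 0.13 + 0.373 + 0.074 = 0.577.
g_dust = 0.6189 − 0.577 = 0.04.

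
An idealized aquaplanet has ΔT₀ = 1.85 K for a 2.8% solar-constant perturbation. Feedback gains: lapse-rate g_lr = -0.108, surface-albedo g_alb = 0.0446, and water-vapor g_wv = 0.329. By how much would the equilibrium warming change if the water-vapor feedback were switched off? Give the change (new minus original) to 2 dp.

Original: g = 0.2656, ΔT = 1.85/(1−0.2656) = 2.5191 K.
Without water-vapor: g' = -0.0634, ΔT' = 1.85/(1+0.0634) = 1.7397 K.
Change = 1.7397 − 2.5191 = -0.78 K.

-0.78 K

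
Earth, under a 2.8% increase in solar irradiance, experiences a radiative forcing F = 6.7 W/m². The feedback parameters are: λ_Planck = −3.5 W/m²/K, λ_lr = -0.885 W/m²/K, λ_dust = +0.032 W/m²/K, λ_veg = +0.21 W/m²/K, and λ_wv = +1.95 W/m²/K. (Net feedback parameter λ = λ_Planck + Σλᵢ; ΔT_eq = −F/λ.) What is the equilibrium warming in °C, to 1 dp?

Net feedback parameter λ = (−3.5) + (-0.885) + (+0.032) + (+0.21) + (+1.95) = -2.193 W/m²/K.
ΔT = −F/λ = −6.7/(-2.193) = 3.1 °C.

3.1 °C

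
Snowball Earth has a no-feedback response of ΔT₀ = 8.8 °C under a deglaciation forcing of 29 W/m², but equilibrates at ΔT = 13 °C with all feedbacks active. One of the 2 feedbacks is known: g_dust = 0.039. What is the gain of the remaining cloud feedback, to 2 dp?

Amplification A = ΔT/ΔT₀ = 13/8.8 = 1.477.
Total gain g = 1 − 1/A = 1 − 1/1.477 = 0.323.
The known gain is 0.039.
g_cld = 0.323 − 0.039 = 0.28.

0.28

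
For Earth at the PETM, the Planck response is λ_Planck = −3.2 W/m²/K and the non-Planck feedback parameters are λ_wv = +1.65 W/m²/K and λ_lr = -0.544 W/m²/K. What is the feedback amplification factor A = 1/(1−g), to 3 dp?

Convert to gains: g_wv = 1.65/3.2 = 0.5156; g_lr = -0.544/3.2 = -0.17.
Total gain g = 0.3456.
A = 1/(1 − 0.3456) = 1.528.

1.528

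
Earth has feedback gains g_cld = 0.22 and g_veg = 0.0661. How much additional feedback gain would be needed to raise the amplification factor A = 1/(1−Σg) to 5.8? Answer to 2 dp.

0.54

Current total gain = 0.2861.
Target gain for A = 5.8: g* = 1 − 1/5.8 = 0.8276.
Additional gain needed = 0.8276 − 0.2861 = 0.54.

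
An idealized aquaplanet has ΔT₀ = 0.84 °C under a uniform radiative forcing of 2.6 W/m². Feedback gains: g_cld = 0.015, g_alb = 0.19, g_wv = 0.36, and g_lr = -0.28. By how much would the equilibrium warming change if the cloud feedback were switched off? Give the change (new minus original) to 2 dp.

-0.02 °C

Original: g = 0.285, ΔT = 0.84/(1−0.285) = 1.1748 °C.
Without cloud: g' = 0.27, ΔT' = 0.84/(1−0.27) = 1.1507 °C.
Change = 1.1507 − 1.1748 = -0.02 °C.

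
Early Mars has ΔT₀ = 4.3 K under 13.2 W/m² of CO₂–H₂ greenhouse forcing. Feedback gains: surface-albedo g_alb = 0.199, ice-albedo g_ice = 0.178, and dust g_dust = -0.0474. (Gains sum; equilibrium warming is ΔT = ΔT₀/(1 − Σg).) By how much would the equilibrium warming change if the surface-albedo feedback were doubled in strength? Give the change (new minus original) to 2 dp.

Original: g = 0.3296, ΔT = 4.3/(1−0.3296) = 6.4141 K.
With doubled surface-albedo: g' = 0.5286, ΔT' = 4.3/(1−0.5286) = 9.1218 K.
Change = 9.1218 − 6.4141 = 2.71 K.

2.71 K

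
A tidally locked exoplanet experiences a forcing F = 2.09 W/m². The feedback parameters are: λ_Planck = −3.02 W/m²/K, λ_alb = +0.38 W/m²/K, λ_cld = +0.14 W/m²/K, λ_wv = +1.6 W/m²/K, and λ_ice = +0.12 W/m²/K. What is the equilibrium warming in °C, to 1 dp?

Net feedback parameter λ = (−3.02) + (+0.38) + (+0.14) + (+1.6) + (+0.12) = -0.78 W/m²/K.
ΔT = −F/λ = −2.09/(-0.78) = 2.7 °C.

2.7 °C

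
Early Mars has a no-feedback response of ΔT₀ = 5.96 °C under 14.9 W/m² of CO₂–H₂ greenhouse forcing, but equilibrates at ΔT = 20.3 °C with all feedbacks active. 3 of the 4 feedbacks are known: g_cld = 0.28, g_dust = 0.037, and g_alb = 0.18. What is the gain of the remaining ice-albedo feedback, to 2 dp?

0.21

Amplification A = ΔT/ΔT₀ = 20.3/5.96 = 3.406.
Total gain g = 1 − 1/A = 1 − 1/3.406 = 0.7064.
Known gains sum to 0.28 + 0.037 + 0.18 = 0.497.
g_ice = 0.7064 − 0.497 = 0.21.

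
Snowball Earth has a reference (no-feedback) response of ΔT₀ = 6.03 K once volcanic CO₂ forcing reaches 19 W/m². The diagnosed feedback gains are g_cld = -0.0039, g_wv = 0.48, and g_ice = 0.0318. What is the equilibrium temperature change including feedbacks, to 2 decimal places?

Total gain g = -0.0039 + 0.48 + 0.0318 = 0.5079.
Amplification A = 1/(1 − 0.5079) = 2.032.
ΔT = 6.03 × 2.032 = 12.25 K.

12.25 K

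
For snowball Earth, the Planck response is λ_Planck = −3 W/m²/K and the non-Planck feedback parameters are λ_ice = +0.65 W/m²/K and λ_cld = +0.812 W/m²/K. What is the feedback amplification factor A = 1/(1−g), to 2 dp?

1.95

Convert to gains: g_ice = 0.65/3 = 0.2167; g_cld = 0.812/3 = 0.2707.
Total gain g = 0.4874.
A = 1/(1 − 0.4874) = 1.95.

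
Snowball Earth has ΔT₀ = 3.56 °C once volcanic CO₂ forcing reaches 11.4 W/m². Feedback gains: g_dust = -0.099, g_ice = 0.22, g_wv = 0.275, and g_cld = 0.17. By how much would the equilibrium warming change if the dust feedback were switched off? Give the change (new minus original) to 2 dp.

Original: g = 0.566, ΔT = 3.56/(1−0.566) = 8.2028 °C.
Without dust: g' = 0.665, ΔT' = 3.56/(1−0.665) = 10.6269 °C.
Change = 10.6269 − 8.2028 = 2.42 °C.

2.42 °C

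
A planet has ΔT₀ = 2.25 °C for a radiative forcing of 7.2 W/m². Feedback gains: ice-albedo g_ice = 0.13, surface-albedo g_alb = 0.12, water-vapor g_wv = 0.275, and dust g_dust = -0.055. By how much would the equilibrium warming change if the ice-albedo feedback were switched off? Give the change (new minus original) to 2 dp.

Original: g = 0.47, ΔT = 2.25/(1−0.47) = 4.2453 °C.
Without ice-albedo: g' = 0.34, ΔT' = 2.25/(1−0.34) = 3.4091 °C.
Change = 3.4091 − 4.2453 = -0.84 °C.

-0.84 °C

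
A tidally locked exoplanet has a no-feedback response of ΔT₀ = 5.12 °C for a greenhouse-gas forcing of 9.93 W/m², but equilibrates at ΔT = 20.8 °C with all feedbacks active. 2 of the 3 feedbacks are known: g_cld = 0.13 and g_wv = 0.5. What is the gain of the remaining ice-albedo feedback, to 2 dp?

0.12

Amplification A = ΔT/ΔT₀ = 20.8/5.12 = 4.062.
Total gain g = 1 − 1/A = 1 − 1/4.062 = 0.7538.
Known gains sum to 0.13 + 0.5 = 0.63.
g_ice = 0.7538 − 0.63 = 0.12.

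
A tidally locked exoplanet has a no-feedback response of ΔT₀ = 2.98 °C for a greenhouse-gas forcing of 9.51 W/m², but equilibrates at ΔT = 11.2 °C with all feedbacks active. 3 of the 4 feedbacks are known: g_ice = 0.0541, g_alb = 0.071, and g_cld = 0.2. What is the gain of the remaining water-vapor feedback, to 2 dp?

0.41

Amplification A = ΔT/ΔT₀ = 11.2/2.98 = 3.758.
Total gain g = 1 − 1/A = 1 − 1/3.758 = 0.7339.
Known gains sum to 0.0541 + 0.071 + 0.2 = 0.3251.
g_wv = 0.7339 − 0.3251 = 0.41.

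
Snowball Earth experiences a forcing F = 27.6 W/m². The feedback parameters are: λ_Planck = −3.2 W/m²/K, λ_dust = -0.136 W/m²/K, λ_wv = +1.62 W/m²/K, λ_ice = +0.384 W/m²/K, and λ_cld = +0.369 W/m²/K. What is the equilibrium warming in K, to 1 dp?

28.7 K

Net feedback parameter λ = (−3.2) + (-0.136) + (+1.62) + (+0.384) + (+0.369) = -0.963 W/m²/K.
ΔT = −F/λ = −27.6/(-0.963) = 28.7 K.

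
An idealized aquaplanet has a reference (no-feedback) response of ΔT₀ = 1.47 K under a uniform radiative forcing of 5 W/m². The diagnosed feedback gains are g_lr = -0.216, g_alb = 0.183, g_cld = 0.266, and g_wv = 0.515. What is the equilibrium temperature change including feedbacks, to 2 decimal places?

5.83 K

Total gain g = -0.216 + 0.183 + 0.266 + 0.515 = 0.748.
Amplification A = 1/(1 − 0.748) = 3.968.
ΔT = 1.47 × 3.968 = 5.83 K.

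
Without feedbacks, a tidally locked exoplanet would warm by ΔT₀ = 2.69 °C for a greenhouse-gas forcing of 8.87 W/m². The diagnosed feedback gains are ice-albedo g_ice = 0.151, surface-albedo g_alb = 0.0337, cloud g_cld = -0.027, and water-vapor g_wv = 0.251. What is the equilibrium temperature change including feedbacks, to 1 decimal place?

4.5 °C

Total gain g = 0.151 + 0.0337 − 0.027 + 0.251 = 0.4087.
Amplification A = 1/(1 − 0.4087) = 1.691.
ΔT = 2.69 × 1.691 = 4.5 °C.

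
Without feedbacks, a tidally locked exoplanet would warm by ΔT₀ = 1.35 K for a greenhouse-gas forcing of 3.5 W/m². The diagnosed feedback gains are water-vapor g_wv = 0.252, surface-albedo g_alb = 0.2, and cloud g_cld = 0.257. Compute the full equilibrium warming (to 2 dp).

Total gain g = 0.252 + 0.2 + 0.257 = 0.709.
Amplification A = 1/(1 − 0.709) = 3.436.
ΔT = 1.35 × 3.436 = 4.64 K.

4.64 K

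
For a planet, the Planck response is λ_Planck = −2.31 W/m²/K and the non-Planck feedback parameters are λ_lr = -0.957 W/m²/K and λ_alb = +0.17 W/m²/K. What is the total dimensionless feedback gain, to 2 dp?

Convert to gains: g_lr = -0.957/2.31 = -0.4143; g_alb = 0.17/2.31 = 0.07359.
Total gain g = -0.34071.

-0.34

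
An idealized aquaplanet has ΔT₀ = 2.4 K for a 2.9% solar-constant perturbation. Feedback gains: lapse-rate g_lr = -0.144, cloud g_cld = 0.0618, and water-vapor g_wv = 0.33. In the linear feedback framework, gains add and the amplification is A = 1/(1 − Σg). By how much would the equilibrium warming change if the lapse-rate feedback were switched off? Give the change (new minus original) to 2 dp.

Original: g = 0.2478, ΔT = 2.4/(1−0.2478) = 3.1906 K.
Without lapse-rate: g' = 0.3918, ΔT' = 2.4/(1−0.3918) = 3.9461 K.
Change = 3.9461 − 3.1906 = 0.76 K.

0.76 K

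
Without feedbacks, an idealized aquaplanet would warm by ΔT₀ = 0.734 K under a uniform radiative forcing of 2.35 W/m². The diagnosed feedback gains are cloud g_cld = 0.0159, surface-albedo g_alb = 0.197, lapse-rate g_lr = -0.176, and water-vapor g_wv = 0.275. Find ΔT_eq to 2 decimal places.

1.07 K

Total gain g = 0.0159 + 0.197 − 0.176 + 0.275 = 0.3119.
Amplification A = 1/(1 − 0.3119) = 1.453.
ΔT = 0.734 × 1.453 = 1.07 K.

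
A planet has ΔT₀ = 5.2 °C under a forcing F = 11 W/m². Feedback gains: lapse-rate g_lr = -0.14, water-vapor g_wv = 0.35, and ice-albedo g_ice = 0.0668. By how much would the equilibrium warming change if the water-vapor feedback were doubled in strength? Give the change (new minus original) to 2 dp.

6.74 °C

Original: g = 0.2768, ΔT = 5.2/(1−0.2768) = 7.1903 °C.
With doubled water-vapor: g' = 0.6268, ΔT' = 5.2/(1−0.6268) = 13.9335 °C.
Change = 13.9335 − 7.1903 = 6.74 °C.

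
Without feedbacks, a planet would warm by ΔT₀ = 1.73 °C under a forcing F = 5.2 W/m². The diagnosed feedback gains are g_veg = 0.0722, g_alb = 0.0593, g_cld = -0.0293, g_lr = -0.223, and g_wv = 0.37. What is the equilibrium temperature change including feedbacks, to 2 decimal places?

2.30 °C

Total gain g = 0.0722 + 0.0593 − 0.0293 − 0.223 + 0.37 = 0.2492.
Amplification A = 1/(1 − 0.2492) = 1.332.
ΔT = 1.73 × 1.332 = 2.30 °C.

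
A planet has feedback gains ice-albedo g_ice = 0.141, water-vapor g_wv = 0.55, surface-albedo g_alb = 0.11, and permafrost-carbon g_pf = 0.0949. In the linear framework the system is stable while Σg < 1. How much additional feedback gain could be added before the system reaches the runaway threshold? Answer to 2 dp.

Current total gain = 0.141 + 0.55 + 0.11 + 0.0949 = 0.8959.
Margin to runaway = 1 − 0.8959 = 0.10.

0.10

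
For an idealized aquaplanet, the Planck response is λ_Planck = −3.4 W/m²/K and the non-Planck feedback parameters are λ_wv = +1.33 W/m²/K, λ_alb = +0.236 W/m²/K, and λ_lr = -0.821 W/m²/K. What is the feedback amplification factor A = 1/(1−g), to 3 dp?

1.281

Convert to gains: g_wv = 1.33/3.4 = 0.3912; g_alb = 0.236/3.4 = 0.06941; g_lr = -0.821/3.4 = -0.2415.
Total gain g = 0.21911.
A = 1/(1 − 0.21911) = 1.281.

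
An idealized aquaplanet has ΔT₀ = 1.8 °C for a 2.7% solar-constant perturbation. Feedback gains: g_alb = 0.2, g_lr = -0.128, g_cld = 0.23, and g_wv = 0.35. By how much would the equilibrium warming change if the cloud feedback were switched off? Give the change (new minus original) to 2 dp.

-2.06 °C

Original: g = 0.652, ΔT = 1.8/(1−0.652) = 5.1724 °C.
Without cloud: g' = 0.422, ΔT' = 1.8/(1−0.422) = 3.1142 °C.
Change = 3.1142 − 5.1724 = -2.06 °C.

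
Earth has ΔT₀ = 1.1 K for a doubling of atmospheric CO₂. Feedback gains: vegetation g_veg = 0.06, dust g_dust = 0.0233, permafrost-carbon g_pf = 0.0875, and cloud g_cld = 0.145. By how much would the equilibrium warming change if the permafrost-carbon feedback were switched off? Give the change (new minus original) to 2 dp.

Original: g = 0.3158, ΔT = 1.1/(1−0.3158) = 1.6077 K.
Without permafrost-carbon: g' = 0.2283, ΔT' = 1.1/(1−0.2283) = 1.4254 K.
Change = 1.4254 − 1.6077 = -0.18 K.

-0.18 K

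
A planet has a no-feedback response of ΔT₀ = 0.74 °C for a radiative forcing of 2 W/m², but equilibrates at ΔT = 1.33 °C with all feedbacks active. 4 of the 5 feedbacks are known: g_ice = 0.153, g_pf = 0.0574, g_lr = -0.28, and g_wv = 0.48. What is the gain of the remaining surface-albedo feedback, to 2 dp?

0.03

Amplification A = ΔT/ΔT₀ = 1.33/0.74 = 1.797.
Total gain g = 1 − 1/A = 1 − 1/1.797 = 0.4435.
Known gains sum to 0.153 + 0.0574 − 0.28 + 0.48 = 0.4104.
g_alb = 0.4435 − 0.4104 = 0.03.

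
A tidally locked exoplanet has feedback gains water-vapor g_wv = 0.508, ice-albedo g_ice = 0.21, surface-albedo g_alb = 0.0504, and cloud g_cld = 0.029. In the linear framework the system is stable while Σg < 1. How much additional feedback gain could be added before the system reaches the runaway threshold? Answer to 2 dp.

Current total gain = 0.508 + 0.21 + 0.0504 + 0.029 = 0.7974.
Margin to runaway = 1 − 0.7974 = 0.20.

0.20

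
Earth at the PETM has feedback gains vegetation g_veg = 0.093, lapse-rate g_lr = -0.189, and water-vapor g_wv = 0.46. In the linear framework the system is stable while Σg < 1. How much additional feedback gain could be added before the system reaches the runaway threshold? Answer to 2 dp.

Current total gain = 0.093 − 0.189 + 0.46 = 0.364.
Margin to runaway = 1 − 0.364 = 0.64.

0.64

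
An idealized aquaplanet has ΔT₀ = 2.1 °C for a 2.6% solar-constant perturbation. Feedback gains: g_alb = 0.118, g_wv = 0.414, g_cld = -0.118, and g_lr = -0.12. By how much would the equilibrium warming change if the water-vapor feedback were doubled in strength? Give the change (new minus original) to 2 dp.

4.22 °C

Original: g = 0.294, ΔT = 2.1/(1−0.294) = 2.9745 °C.
With doubled water-vapor: g' = 0.708, ΔT' = 2.1/(1−0.708) = 7.1918 °C.
Change = 7.1918 − 2.9745 = 4.22 °C.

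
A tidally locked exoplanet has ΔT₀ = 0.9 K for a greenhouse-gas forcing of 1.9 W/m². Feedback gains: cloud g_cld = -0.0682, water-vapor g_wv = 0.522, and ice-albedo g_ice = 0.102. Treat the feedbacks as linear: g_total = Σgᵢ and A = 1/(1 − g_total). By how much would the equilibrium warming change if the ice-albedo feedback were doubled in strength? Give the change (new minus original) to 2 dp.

0.60 K

Original: g = 0.5558, ΔT = 0.9/(1−0.5558) = 2.0261 K.
With doubled ice-albedo: g' = 0.6578, ΔT' = 0.9/(1−0.6578) = 2.6300 K.
Change = 2.6300 − 2.0261 = 0.60 K.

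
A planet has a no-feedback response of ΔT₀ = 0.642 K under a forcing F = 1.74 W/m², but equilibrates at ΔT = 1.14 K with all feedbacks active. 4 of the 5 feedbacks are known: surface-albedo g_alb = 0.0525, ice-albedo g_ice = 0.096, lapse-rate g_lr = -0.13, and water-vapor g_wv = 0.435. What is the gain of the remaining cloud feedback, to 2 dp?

Amplification A = ΔT/ΔT₀ = 1.14/0.642 = 1.776.
Total gain g = 1 − 1/A = 1 − 1/1.776 = 0.4369.
Known gains sum to 0.0525 + 0.096 − 0.13 + 0.435 = 0.4535.
g_cld = 0.4369 − 0.4535 = -0.02.

-0.02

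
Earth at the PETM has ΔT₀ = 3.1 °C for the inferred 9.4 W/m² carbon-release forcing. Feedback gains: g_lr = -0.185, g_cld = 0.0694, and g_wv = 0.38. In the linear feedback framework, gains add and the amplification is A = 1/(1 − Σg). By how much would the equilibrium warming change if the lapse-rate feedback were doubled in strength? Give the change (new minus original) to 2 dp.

-0.85 °C

Original: g = 0.2644, ΔT = 3.1/(1−0.2644) = 4.2142 °C.
With doubled lapse-rate: g' = 0.0794, ΔT' = 3.1/(1−0.0794) = 3.3674 °C.
Change = 3.3674 − 4.2142 = -0.85 °C.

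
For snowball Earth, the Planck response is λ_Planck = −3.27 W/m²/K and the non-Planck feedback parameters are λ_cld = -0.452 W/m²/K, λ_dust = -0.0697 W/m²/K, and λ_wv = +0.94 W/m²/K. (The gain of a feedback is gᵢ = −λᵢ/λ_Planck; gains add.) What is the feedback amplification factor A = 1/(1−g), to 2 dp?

Convert to gains: g_cld = -0.452/3.27 = -0.1382; g_dust = -0.0697/3.27 = -0.02131; g_wv = 0.94/3.27 = 0.2875.
Total gain g = 0.12799.
A = 1/(1 − 0.12799) = 1.15.

1.15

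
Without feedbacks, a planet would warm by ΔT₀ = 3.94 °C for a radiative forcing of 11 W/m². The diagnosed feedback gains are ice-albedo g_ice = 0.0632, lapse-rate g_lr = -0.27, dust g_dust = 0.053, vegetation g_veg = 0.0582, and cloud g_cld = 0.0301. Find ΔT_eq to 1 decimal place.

3.7 °C

Total gain g = 0.0632 − 0.27 + 0.053 + 0.0582 + 0.0301 = -0.0655.
Amplification A = 1/(1 + 0.0655) = 0.9385.
ΔT = 3.94 × 0.9385 = 3.7 °C.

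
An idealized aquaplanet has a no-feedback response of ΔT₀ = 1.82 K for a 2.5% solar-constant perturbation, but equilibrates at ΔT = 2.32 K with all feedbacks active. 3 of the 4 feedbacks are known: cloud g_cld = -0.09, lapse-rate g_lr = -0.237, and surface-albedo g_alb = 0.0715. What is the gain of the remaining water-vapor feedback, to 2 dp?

Amplification A = ΔT/ΔT₀ = 2.32/1.82 = 1.275.
Total gain g = 1 − 1/A = 1 − 1/1.275 = 0.2157.
Known gains sum to -0.09 − 0.237 + 0.0715 = -0.2555.
g_wv = 0.2157 + 0.2555 = 0.47.

0.47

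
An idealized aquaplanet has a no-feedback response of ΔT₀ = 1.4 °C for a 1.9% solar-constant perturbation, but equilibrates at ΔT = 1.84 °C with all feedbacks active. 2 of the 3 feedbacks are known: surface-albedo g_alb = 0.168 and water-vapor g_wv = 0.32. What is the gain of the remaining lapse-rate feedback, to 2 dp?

-0.25

Amplification A = ΔT/ΔT₀ = 1.84/1.4 = 1.314.
Total gain g = 1 − 1/A = 1 − 1/1.314 = 0.239.
Known gains sum to 0.168 + 0.32 = 0.488.
g_lr = 0.239 − 0.488 = -0.25.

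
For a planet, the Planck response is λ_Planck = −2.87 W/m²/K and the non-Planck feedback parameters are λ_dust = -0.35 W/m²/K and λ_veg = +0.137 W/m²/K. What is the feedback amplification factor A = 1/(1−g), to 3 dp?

0.931

Convert to gains: g_dust = -0.35/2.87 = -0.122; g_veg = 0.137/2.87 = 0.04774.
Total gain g = -0.07426.
A = 1/(1 + 0.07426) = 0.931.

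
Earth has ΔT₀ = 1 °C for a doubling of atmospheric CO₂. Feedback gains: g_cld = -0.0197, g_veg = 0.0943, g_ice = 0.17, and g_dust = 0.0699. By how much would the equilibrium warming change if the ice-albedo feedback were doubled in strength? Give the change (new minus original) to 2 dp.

Original: g = 0.3145, ΔT = 1/(1−0.3145) = 1.4588 °C.
With doubled ice-albedo: g' = 0.4845, ΔT' = 1/(1−0.4845) = 1.9399 °C.
Change = 1.9399 − 1.4588 = 0.48 °C.

0.48 °C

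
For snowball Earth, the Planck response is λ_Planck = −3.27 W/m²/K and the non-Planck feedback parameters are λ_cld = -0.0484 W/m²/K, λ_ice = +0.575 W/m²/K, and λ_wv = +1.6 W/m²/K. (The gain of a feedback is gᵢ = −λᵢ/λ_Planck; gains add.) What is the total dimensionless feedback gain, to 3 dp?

Convert to gains: g_cld = -0.0484/3.27 = -0.0148; g_ice = 0.575/3.27 = 0.1758; g_wv = 1.6/3.27 = 0.4893.
Total gain g = 0.6503.

0.650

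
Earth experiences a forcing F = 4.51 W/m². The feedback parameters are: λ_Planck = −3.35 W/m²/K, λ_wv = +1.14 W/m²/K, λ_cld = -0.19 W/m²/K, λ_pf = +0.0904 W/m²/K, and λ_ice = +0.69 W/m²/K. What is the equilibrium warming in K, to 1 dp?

2.8 K

Net feedback parameter λ = (−3.35) + (+1.14) + (-0.19) + (+0.0904) + (+0.69) = -1.6196 W/m²/K.
ΔT = −F/λ = −4.51/(-1.6196) = 2.8 K.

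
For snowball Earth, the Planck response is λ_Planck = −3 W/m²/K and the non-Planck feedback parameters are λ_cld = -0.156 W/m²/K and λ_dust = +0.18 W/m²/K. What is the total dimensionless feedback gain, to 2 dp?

Convert to gains: g_cld = -0.156/3 = -0.052; g_dust = 0.18/3 = 0.06.
Total gain g = 0.008.

0.01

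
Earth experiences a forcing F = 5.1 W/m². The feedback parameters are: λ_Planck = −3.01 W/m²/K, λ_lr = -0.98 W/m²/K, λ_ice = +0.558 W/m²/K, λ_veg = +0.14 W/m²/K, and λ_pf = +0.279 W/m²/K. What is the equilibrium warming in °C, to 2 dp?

1.69 °C

Net feedback parameter λ = (−3.01) + (-0.98) + (+0.558) + (+0.14) + (+0.279) = -3.013 W/m²/K.
ΔT = −F/λ = −5.1/(-3.013) = 1.69 °C.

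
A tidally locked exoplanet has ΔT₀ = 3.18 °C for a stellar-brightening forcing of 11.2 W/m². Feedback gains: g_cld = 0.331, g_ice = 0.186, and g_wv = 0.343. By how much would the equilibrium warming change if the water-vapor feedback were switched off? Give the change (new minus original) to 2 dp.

-16.13 °C

Original: g = 0.86, ΔT = 3.18/(1−0.86) = 22.7143 °C.
Without water-vapor: g' = 0.517, ΔT' = 3.18/(1−0.517) = 6.5839 °C.
Change = 6.5839 − 22.7143 = -16.13 °C.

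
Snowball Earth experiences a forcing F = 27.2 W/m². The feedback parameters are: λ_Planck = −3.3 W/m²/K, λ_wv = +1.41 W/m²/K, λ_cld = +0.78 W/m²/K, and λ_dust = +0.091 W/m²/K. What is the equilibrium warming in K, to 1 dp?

Net feedback parameter λ = (−3.3) + (+1.41) + (+0.78) + (+0.091) = -1.019 W/m²/K.
ΔT = −F/λ = −27.2/(-1.019) = 26.7 K.

26.7 K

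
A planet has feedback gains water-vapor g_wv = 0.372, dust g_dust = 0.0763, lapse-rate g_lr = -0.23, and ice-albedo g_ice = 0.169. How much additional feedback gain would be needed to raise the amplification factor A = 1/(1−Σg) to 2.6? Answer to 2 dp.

0.23

Current total gain = 0.3873.
Target gain for A = 2.6: g* = 1 − 1/2.6 = 0.6154.
Additional gain needed = 0.6154 − 0.3873 = 0.23.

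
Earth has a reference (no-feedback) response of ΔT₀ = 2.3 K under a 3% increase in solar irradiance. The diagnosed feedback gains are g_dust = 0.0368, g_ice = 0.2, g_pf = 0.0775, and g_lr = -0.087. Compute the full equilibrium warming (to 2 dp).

Total gain g = 0.0368 + 0.2 + 0.0775 − 0.087 = 0.2273.
Amplification A = 1/(1 − 0.2273) = 1.294.
ΔT = 2.3 × 1.294 = 2.98 K.

2.98 K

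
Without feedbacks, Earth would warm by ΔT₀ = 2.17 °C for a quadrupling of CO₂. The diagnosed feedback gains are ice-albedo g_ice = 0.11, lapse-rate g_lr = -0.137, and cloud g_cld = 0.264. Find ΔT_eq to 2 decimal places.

Total gain g = 0.11 − 0.137 + 0.264 = 0.237.
Amplification A = 1/(1 − 0.237) = 1.311.
ΔT = 2.17 × 1.311 = 2.84 °C.

2.84 °C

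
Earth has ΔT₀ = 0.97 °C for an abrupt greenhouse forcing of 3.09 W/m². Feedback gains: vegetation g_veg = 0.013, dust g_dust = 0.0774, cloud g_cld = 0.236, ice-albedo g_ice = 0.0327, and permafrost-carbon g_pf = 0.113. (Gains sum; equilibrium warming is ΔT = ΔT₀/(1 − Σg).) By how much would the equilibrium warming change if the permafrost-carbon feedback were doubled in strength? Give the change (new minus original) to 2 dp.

0.50 °C

Original: g = 0.4721, ΔT = 0.97/(1−0.4721) = 1.8375 °C.
With doubled permafrost-carbon: g' = 0.5851, ΔT' = 0.97/(1−0.5851) = 2.3379 °C.
Change = 2.3379 − 1.8375 = 0.50 °C.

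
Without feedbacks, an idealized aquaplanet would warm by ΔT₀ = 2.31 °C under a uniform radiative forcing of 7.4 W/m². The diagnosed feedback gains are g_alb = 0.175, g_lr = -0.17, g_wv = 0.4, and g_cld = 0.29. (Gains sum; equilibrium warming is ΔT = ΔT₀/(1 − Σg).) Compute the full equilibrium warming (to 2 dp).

Total gain g = 0.175 − 0.17 + 0.4 + 0.29 = 0.695.
Amplification A = 1/(1 − 0.695) = 3.279.
ΔT = 2.31 × 3.279 = 7.57 °C.

7.57 °C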